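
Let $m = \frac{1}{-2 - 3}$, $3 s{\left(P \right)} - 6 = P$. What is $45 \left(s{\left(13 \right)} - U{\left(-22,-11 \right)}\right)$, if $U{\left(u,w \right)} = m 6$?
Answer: $339$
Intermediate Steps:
$s{\left(P \right)} = 2 + \frac{P}{3}$
$m = - \frac{1}{5}$ ($m = \frac{1}{-5} = - \frac{1}{5} \approx -0.2$)
$U{\left(u,w \right)} = - \frac{6}{5}$ ($U{\left(u,w \right)} = \left(- \frac{1}{5}\right) 6 = - \frac{6}{5}$)
$45 \left(s{\left(13 \right)} - U{\left(-22,-11 \right)}\right) = 45 \left(\left(2 + \frac{1}{3} \cdot 13\right) - - \frac{6}{5}\right) = 45 \left(\left(2 + \frac{13}{3}\right) + \frac{6}{5}\right) = 45 \left(\frac{19}{3} + \frac{6}{5}\right) = 45 \cdot \frac{113}{15} = 339$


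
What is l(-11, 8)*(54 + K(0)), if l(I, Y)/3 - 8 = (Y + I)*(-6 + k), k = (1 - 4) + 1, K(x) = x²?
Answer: 5184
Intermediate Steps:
k = -2 (k = -3 + 1 = -2)
l(I, Y) = 24 - 24*I - 24*Y (l(I, Y) = 24 + 3*((Y + I)*(-6 - 2)) = 24 + 3*((I + Y)*(-8)) = 24 + 3*(-8*I - 8*Y) = 24 + (-24*I - 24*Y) = 24 - 24*I - 24*Y)
l(-11, 8)*(54 + K(0)) = (24 - 24*(-11) - 24*8)*(54 + 0²) = (24 + 264 - 192)*(54 + 0) = 96*54 = 5184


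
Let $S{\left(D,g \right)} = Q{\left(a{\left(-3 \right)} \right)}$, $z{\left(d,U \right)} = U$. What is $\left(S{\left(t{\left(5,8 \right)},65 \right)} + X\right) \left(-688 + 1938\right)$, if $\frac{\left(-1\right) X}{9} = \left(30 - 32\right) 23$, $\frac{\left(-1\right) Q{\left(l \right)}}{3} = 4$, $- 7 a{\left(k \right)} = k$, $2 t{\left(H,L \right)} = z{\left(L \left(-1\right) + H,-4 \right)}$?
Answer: $502500$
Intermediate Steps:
$t{\left(H,L \right)} = -2$ ($t{\left(H,L \right)} = \frac{1}{2} \left(-4\right) = -2$)
$a{\left(k \right)} = - \frac{k}{7}$
$Q{\left(l \right)} = -12$ ($Q{\left(l \right)} = \left(-3\right) 4 = -12$)
$S{\left(D,g \right)} = -12$
$X = 414$ ($X = - 9 \left(30 - 32\right) 23 = - 9 \left(\left(-2\right) 23\right) = \left(-9\right) \left(-46\right) = 414$)
$\left(S{\left(t{\left(5,8 \right)},65 \right)} + X\right) \left(-688 + 1938\right) = \left(-12 + 414\right) \left(-688 + 1938\right) = 402 \cdot 1250 = 502500$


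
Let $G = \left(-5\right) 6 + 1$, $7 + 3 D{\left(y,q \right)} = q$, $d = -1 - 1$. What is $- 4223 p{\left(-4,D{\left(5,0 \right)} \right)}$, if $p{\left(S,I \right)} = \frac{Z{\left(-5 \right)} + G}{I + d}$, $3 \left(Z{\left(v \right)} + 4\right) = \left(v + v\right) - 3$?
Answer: $- \frac{472976}{13} \approx -36383.0$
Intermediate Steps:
$d = -2$
$Z{\left(v \right)} = -5 + \frac{2 v}{3}$ ($Z{\left(v \right)} = -4 + \frac{\left(v + v\right) - 3}{3} = -4 + \frac{2 v - 3}{3} = -4 + \frac{-3 + 2 v}{3} = -4 + \left(-1 + \frac{2 v}{3}\right) = -5 + \frac{2 v}{3}$)
$D{\left(y,q \right)} = - \frac{7}{3} + \frac{q}{3}$
$G = -29$ ($G = -30 + 1 = -29$)
$p{\left(S,I \right)} = - \frac{112}{3 \left(-2 + I\right)}$ ($p{\left(S,I \right)} = \frac{\left(-5 + \frac{2}{3} \left(-5\right)\right) - 29}{I - 2} = \frac{\left(-5 - \frac{10}{3}\right) - 29}{-2 + I} = \frac{- \frac{25}{3} - 29}{-2 + I} = - \frac{112}{3 \left(-2 + I\right)}$)
$- 4223 p{\left(-4,D{\left(5,0 \right)} \right)} = - 4223 \left(- \frac{112}{-6 + 3 \left(- \frac{7}{3} + \frac{1}{3} \cdot 0\right)}\right) = - 4223 \left(- \frac{112}{-6 + 3 \left(- \frac{7}{3} + 0\right)}\right) = - 4223 \left(- \frac{112}{-6 + 3 \left(- \frac{7}{3}\right)}\right) = - 4223 \left(- \frac{112}{-6 - 7}\right) = - 4223 \left(- \frac{112}{-13}\right) = - 4223 \left(\left(-112\right) \left(- \frac{1}{13}\right)\right) = \left(-4223\right) \frac{112}{13} = - \frac{472976}{13}$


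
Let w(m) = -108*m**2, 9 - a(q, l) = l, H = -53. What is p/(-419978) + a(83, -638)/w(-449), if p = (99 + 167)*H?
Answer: 153341365609/4572071178012 ≈ 0.033539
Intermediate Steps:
a(q, l) = 9 - l
p = -14098 (p = (99 + 167)*(-53) = 266*(-53) = -14098)
p/(-419978) + a(83, -638)/w(-449) = -14098/(-419978) + (9 - 1*(-638))/((-108*(-449)**2)) = -14098*(-1/419978) + (9 + 638)/((-108*201601)) = 7049/209989 + 647/(-21772908) = 7049/209989 + 647*(-1/21772908) = 7049/209989 - 647/21772908 = 153341365609/4572071178012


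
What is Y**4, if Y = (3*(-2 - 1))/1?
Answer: 6561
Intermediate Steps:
Y = -9 (Y = (3*(-3))*1 = -9*1 = -9)
Y**4 = (-9)**4 = 6561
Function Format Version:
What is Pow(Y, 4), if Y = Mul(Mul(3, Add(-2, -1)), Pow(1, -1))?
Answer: 6561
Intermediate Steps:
Y = -9 (Y = Mul(Mul(3, -3), 1) = Mul(-9, 1) = -9)
Pow(Y, 4) = Pow(-9, 4) = 6561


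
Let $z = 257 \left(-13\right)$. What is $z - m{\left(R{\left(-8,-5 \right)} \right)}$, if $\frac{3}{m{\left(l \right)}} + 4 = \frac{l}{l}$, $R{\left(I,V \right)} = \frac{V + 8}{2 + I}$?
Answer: $-3340$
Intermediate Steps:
$R{\left(I,V \right)} = \frac{8 + V}{2 + I}$
$m{\left(l \right)} = -1$ ($m{\left(l \right)} = \frac{3}{-4 + \frac{l}{l}} = \frac{3}{-4 + 1} = \frac{3}{-3} = 3 \left(- \frac{1}{3}\right) = -1$)
$z = -3341$
$z - m{\left(R{\left(-8,-5 \right)} \right)} = -3341 - -1 = -3341 + 1 = -3340$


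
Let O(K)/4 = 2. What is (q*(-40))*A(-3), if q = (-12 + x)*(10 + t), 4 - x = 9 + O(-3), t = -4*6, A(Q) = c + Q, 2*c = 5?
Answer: 7000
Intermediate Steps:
c = 5/2 (c = (1/2)*5 = 5/2 ≈ 2.5000)
O(K) = 8 (O(K) = 4*2 = 8)
A(Q) = 5/2 + Q
t = -24
x = -13 (x = 4 - (9 + 8) = 4 - 1*17 = 4 - 17 = -13)
q = 350 (q = (-12 - 13)*(10 - 24) = -25*(-14) = 350)
(q*(-40))*A(-3) = (350*(-40))*(5/2 - 3) = -14000*(-1/2) = 7000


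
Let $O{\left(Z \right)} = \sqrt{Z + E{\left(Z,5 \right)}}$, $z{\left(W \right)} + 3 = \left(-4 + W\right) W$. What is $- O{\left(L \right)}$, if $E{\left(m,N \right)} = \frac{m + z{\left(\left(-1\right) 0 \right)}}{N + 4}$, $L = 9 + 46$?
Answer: $- \frac{\sqrt{547}}{3} \approx -7.796$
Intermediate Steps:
$L = 55$
$z{\left(W \right)} = -3 + W \left(-4 + W\right)$ ($z{\left(W \right)} = -3 + \left(-4 + W\right) W = -3 + W \left(-4 + W\right)$)
$E{\left(m,N \right)} = \frac{-3 + m}{4 + N}$ ($E{\left(m,N \right)} = \frac{m - \left(3 + 0 + 4 \left(-1\right) 0\right)}{N + 4} = \frac{m - \left(3 - 0^{2}\right)}{4 + N} = \frac{m + \left(-3 + 0 + 0\right)}{4 + N} = \frac{m - 3}{4 + N} = \frac{-3 + m}{4 + N}$)
$O{\left(Z \right)} = \sqrt{- \frac{1}{3} + \frac{10 Z}{9}}$ ($O{\left(Z \right)} = \sqrt{Z + \frac{-3 + Z}{4 + 5}} = \sqrt{Z + \frac{-3 + Z}{9}} = \sqrt{Z + \left(- \frac{1}{3} + \frac{Z}{9}\right)} = \sqrt{- \frac{1}{3} + \frac{10 Z}{9}}$)
$- O{\left(L \right)} = - \frac{\sqrt{-3 + 10 \cdot 55}}{3} = - \frac{\sqrt{-3 + 550}}{3} = - \frac{\sqrt{547}}{3}$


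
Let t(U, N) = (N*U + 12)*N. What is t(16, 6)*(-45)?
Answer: -29160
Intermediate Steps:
t(U, N) = N*(12 + N*U) (t(U, N) = (12 + N*U)*N = N*(12 + N*U))
t(16, 6)*(-45) = (6*(12 + 6*16))*(-45) = (6*(12 + 96))*(-45) = (6*108)*(-45) = 648*(-45) = -29160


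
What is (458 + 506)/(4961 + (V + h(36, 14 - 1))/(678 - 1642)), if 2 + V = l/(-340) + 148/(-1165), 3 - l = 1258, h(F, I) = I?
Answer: 73618829120/378860891109 ≈ 0.19432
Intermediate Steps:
l = -1255 (l = 3 - 1*1258 = 3 - 1258 = -1255)
V = 123911/79220 (V = -2 + (-1255/(-340) + 148/(-1165)) = -2 + (-1255*(-1/340) + 148*(-1/1165)) = -2 + (251/68 - 148/1165) = -2 + 282351/79220 = 123911/79220 ≈ 1.5641)
(458 + 506)/(4961 + (V + h(36, 14 - 1))/(678 - 1642)) = (458 + 506)/(4961 + (123911/79220 + (14 - 1))/(678 - 1642)) = 964/(4961 + (123911/79220 + 13)/(-964)) = 964/(4961 + (1153771/79220)*(-1/964)) = 964/(4961 - 1153771/76368080) = 964/(378860891109/76368080) = 964*(76368080/378860891109) = 73618829120/378860891109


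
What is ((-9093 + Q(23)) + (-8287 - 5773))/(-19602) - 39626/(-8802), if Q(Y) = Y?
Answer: 3025738/532521 ≈ 5.6819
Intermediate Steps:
((-9093 + Q(23)) + (-8287 - 5773))/(-19602) - 39626/(-8802) = ((-9093 + 23) + (-8287 - 5773))/(-19602) - 39626/(-8802) = (-9070 - 14060)*(-1/19602) - 39626*(-1/8802) = -23130*(-1/19602) + 19813/4401 = 1285/1089 + 19813/4401 = 3025738/532521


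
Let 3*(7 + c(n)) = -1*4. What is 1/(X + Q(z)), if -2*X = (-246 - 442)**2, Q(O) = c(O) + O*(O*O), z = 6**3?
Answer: 3/29523047 ≈ 1.0162e-7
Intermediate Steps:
z = 216
c(n) = -25/3 (c(n) = -7 + (-1*4)/3 = -7 + (1/3)*(-4) = -7 - 4/3 = -25/3)
Q(O) = -25/3 + O**3 (Q(O) = -25/3 + O*(O*O) = -25/3 + O*O**2 = -25/3 + O**3)
X = -236672 (X = -(-246 - 442)**2/2 = -1/2*(-688)**2 = -1/2*473344 = -236672)
1/(X + Q(z)) = 1/(-236672 + (-25/3 + 216**3)) = 1/(-236672 + (-25/3 + 10077696)) = 1/(-236672 + 30233063/3) = 1/(29523047/3) = 3/29523047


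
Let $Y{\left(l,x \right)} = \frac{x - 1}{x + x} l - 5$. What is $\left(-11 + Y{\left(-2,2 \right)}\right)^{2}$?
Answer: $\frac{1089}{4} \approx 272.25$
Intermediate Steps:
$Y{\left(l,x \right)} = -5 + \frac{l \left(-1 + x\right)}{2 x}$ ($Y{\left(l,x \right)} = \frac{-1 + x}{2 x} l - 5 = \frac{l \left(-1 + x\right)}{2 x} - 5 = -5 + \frac{l \left(-1 + x\right)}{2 x}$)
$\left(-11 + Y{\left(-2,2 \right)}\right)^{2} = \left(-11 + \frac{\left(-1\right) \left(-2\right) + 2 \left(-10 - 2\right)}{2 \cdot 2}\right)^{2} = \left(-11 + \frac{1}{2} \cdot \frac{1}{2} \left(2 + 2 \left(-12\right)\right)\right)^{2} = \left(-11 + \frac{1}{2} \cdot \frac{1}{2} \left(2 - 24\right)\right)^{2} = \left(-11 + \frac{1}{2} \cdot \frac{1}{2} \left(-22\right)\right)^{2} = \left(-11 - \frac{11}{2}\right)^{2} = \left(- \frac{33}{2}\right)^{2} = \frac{1089}{4}$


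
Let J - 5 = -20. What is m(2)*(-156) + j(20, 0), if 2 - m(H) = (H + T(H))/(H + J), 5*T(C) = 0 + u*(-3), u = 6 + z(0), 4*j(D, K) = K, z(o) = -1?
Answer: -300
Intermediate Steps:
J = -15 (J = 5 - 20 = -15)
j(D, K) = K/4
u = 5 (u = 6 - 1 = 5)
T(C) = -3 (T(C) = (0 + 5*(-3))/5 = (0 - 15)/5 = (1/5)*(-15) = -3)
m(H) = 2 - (-3 + H)/(-15 + H) (m(H) = 2 - (H - 3)/(H - 15) = 2 - (-3 + H)/(-15 + H))
m(2)*(-156) + j(20, 0) = ((-27 + 2)/(-15 + 2))*(-156) + (1/4)*0 = (-25/(-13))*(-156) + 0 = -1/13*(-25)*(-156) + 0 = (25/13)*(-156) + 0 = -300 + 0 = -300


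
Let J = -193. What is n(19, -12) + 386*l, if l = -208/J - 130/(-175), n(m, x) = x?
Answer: 24176/35 ≈ 690.74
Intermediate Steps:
l = 12298/6755 (l = -208/(-193) - 130/(-175) = -208*(-1/193) - 130*(-1/175) = 208/193 + 26/35 = 12298/6755 ≈ 1.8206)
n(19, -12) + 386*l = -12 + 386*(12298/6755) = -12 + 24596/35 = 24176/35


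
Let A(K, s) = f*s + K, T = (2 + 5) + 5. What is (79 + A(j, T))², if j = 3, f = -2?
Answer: 3364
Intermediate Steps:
T = 12 (T = 7 + 5 = 12)
A(K, s) = K - 2*s (A(K, s) = -2*s + K = K - 2*s)
(79 + A(j, T))² = (79 + (3 - 2*12))² = (79 + (3 - 24))² = (79 - 21)² = 58² = 3364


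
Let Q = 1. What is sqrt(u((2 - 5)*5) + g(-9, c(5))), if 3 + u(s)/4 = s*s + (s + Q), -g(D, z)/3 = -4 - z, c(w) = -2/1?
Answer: sqrt(838) ≈ 28.948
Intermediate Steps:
c(w) = -2 (c(w) = -2*1 = -2)
g(D, z) = 12 + 3*z (g(D, z) = -3*(-4 - z) = 12 + 3*z)
u(s) = -8 + 4*s + 4*s**2 (u(s) = -12 + 4*(s*s + (s + 1)) = -12 + 4*(s**2 + (1 + s)) = -12 + 4*(1 + s + s**2) = -12 + (4 + 4*s + 4*s**2) = -8 + 4*s + 4*s**2)
sqrt(u((2 - 5)*5) + g(-9, c(5))) = sqrt((-8 + 4*((2 - 5)*5) + 4*((2 - 5)*5)**2) + (12 + 3*(-2))) = sqrt((-8 + 4*(-3*5) + 4*(-3*5)**2) + (12 - 6)) = sqrt((-8 + 4*(-15) + 4*(-15)**2) + 6) = sqrt((-8 - 60 + 4*225) + 6) = sqrt((-8 - 60 + 900) + 6) = sqrt(832 + 6) = sqrt(838)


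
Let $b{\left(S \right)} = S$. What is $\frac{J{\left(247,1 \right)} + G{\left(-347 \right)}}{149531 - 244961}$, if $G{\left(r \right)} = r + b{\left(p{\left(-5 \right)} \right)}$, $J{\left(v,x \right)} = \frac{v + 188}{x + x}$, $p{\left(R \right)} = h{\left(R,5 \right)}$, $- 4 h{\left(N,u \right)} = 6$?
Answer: $\frac{131}{95430} \approx 0.0013727$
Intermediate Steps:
$h{\left(N,u \right)} = - \frac{3}{2}$ ($h{\left(N,u \right)} = \left(- \frac{1}{4}\right) 6 = - \frac{3}{2}$)
$p{\left(R \right)} = - \frac{3}{2}$
$J{\left(v,x \right)} = \frac{188 + v}{2 x}$
$G{\left(r \right)} = - \frac{3}{2} + r$ ($G{\left(r \right)} = r - \frac{3}{2} = - \frac{3}{2} + r$)
$\frac{J{\left(247,1 \right)} + G{\left(-347 \right)}}{149531 - 244961} = \frac{\frac{188 + 247}{2 \cdot 1} - \frac{697}{2}}{149531 - 244961} = \frac{\frac{1}{2} \cdot 1 \cdot 435 - \frac{697}{2}}{-95430} = \left(\frac{435}{2} - \frac{697}{2}\right) \left(- \frac{1}{95430}\right) = \left(-131\right) \left(- \frac{1}{95430}\right) = \frac{131}{95430}$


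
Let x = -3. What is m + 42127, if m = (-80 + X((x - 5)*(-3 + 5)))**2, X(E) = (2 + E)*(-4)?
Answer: 42703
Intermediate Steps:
X(E) = -8 - 4*E
m = 576 (m = (-80 + (-8 - 4*(-3 - 5)*(-3 + 5)))**2 = (-80 + (-8 - (-32)*2))**2 = (-80 + (-8 - 4*(-16)))**2 = (-80 + (-8 + 64))**2 = (-80 + 56)**2 = (-24)**2 = 576)
m + 42127 = 576 + 42127 = 42703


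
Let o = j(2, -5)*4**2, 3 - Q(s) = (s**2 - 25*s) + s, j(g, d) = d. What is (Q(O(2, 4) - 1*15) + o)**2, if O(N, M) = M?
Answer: 213444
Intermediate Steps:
Q(s) = 3 - s**2 + 24*s (Q(s) = 3 - ((s**2 - 25*s) + s) = 3 - (s**2 - 24*s) = 3 + (-s**2 + 24*s) = 3 - s**2 + 24*s)
o = -80 (o = -5*4**2 = -5*16 = -80)
(Q(O(2, 4) - 1*15) + o)**2 = ((3 - (4 - 1*15)**2 + 24*(4 - 1*15)) - 80)**2 = ((3 - (4 - 15)**2 + 24*(4 - 15)) - 80)**2 = ((3 - 1*(-11)**2 + 24*(-11)) - 80)**2 = ((3 - 1*121 - 264) - 80)**2 = ((3 - 121 - 264) - 80)**2 = (-382 - 80)**2 = (-462)**2 = 213444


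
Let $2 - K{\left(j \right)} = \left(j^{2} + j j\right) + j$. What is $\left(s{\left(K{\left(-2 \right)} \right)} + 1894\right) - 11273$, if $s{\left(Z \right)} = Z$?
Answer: $-9383$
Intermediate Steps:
$K{\left(j \right)} = 2 - j - 2 j^{2}$ ($K{\left(j \right)} = 2 - \left(\left(j^{2} + j j\right) + j\right) = 2 - \left(\left(j^{2} + j^{2}\right) + j\right) = 2 - \left(2 j^{2} + j\right) = 2 - \left(j + 2 j^{2}\right) = 2 - j - 2 j^{2}$)
$\left(s{\left(K{\left(-2 \right)} \right)} + 1894\right) - 11273 = \left(\left(2 - -2 - 2 \left(-2\right)^{2}\right) + 1894\right) - 11273 = \left(\left(2 + 2 - 8\right) + 1894\right) - 11273 = \left(-4 + 1894\right) - 11273 = 1890 - 11273 = -9383$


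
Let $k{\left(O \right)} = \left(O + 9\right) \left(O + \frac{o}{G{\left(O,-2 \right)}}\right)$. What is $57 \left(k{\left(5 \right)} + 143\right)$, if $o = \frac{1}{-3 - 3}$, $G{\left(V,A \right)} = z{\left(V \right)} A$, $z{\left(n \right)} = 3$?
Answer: $\frac{72979}{6} \approx 12163.0$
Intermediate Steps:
$G{\left(V,A \right)} = 3 A$
$o = - \frac{1}{6}$ ($o = \frac{1}{-6} = - \frac{1}{6} \approx -0.16667$)
$k{\left(O \right)} = \left(9 + O\right) \left(\frac{1}{36} + O\right)$ ($k{\left(O \right)} = \left(O + 9\right) \left(O - \frac{1}{6 \cdot 3 \left(-2\right)}\right) = \left(9 + O\right) \left(O - \frac{1}{6 \left(-6\right)}\right) = \left(9 + O\right) \left(O - - \frac{1}{36}\right) = \left(9 + O\right) \left(O + \frac{1}{36}\right) = \left(9 + O\right) \left(\frac{1}{36} + O\right)$)
$57 \left(k{\left(5 \right)} + 143\right) = 57 \left(\left(\frac{1}{4} + \frac{1}{36} \cdot 5 + 5 \left(9 + 5\right)\right) + 143\right) = 57 \left(\left(\frac{1}{4} + \frac{5}{36} + 5 \cdot 14\right) + 143\right) = 57 \left(\left(\frac{1}{4} + \frac{5}{36} + 70\right) + 143\right) = 57 \left(\frac{1267}{18} + 143\right) = 57 \cdot \frac{3841}{18} = \frac{72979}{6}$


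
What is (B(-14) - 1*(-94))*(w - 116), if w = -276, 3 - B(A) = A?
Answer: -43512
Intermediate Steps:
B(A) = 3 - A
(B(-14) - 1*(-94))*(w - 116) = ((3 - 1*(-14)) - 1*(-94))*(-276 - 116) = ((3 + 14) + 94)*(-392) = (17 + 94)*(-392) = 111*(-392) = -43512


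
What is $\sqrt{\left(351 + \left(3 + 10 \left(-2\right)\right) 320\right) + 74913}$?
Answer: $8 \sqrt{1091} \approx 264.24$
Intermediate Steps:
$\sqrt{\left(351 + \left(3 + 10 \left(-2\right)\right) 320\right) + 74913} = \sqrt{\left(351 + \left(3 - 20\right) 320\right) + 74913} = \sqrt{\left(351 - 5440\right) + 74913} = \sqrt{-5089 + 74913} = \sqrt{69824} = 8 \sqrt{1091}$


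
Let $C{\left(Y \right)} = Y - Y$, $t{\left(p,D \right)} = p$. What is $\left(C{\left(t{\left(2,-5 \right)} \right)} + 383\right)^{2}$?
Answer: $146689$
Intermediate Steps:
$C{\left(Y \right)} = 0$
$\left(C{\left(t{\left(2,-5 \right)} \right)} + 383\right)^{2} = \left(0 + 383\right)^{2} = 383^{2} = 146689$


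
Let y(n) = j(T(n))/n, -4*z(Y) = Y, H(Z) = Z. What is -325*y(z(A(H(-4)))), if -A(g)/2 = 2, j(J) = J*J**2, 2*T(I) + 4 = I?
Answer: 8775/8 ≈ 1096.9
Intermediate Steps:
T(I) = -2 + I/2
j(J) = J**3
A(g) = -4 (A(g) = -2*2 = -4)
z(Y) = -Y/4
y(n) = (-2 + n/2)**3/n
-325*y(z(A(H(-4)))) = -325*(-4 - 1/4*(-4))**3/(8*((-1/4*(-4)))) = -325*(-4 + 1)**3/(8*1) = -325*(-3)**3/8 = -325*(-27)/8 = -325*(-27/8) = 8775/8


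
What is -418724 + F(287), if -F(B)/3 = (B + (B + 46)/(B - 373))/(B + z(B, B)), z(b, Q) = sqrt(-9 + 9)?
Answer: -10335018815/24682 ≈ -4.1873e+5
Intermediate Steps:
z(b, Q) = 0 (z(b, Q) = sqrt(0) = 0)
F(B) = -3*(B + (46 + B)/(-373 + B))/B (F(B) = -3*(B + (B + 46)/(B - 373))/(B + 0) = -3*(B + (46 + B)/(-373 + B))/B)
-418724 + F(287) = -418724 + 3*(-46 - 1*287**2 + 372*287)/(287*(-373 + 287)) = -418724 + 3*(1/287)*(-46 - 1*82369 + 106764)/(-86) = -418724 + 3*(1/287)*(-1/86)*(-46 - 82369 + 106764) = -418724 + 3*(1/287)*(-1/86)*24349 = -418724 - 73047/24682 = -10335018815/24682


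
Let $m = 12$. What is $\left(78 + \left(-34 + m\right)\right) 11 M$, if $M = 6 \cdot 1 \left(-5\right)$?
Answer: $-18480$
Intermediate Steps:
$M = -30$ ($M = 6 \left(-5\right) = -30$)
$\left(78 + \left(-34 + m\right)\right) 11 M = \left(78 + \left(-34 + 12\right)\right) 11 \left(-30\right) = \left(78 - 22\right) \left(-330\right) = 56 \left(-330\right) = -18480$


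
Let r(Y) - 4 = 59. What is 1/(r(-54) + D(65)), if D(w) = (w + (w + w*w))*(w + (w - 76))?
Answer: 1/235233 ≈ 4.2511e-6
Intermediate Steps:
D(w) = (-76 + 2*w)*(w**2 + 2*w) (D(w) = (w + (w + w**2))*(w + (-76 + w)) = (w**2 + 2*w)*(-76 + 2*w) = (-76 + 2*w)*(w**2 + 2*w))
r(Y) = 63 (r(Y) = 4 + 59 = 63)
1/(r(-54) + D(65)) = 1/(63 + 2*65*(-76 + 65**2 - 36*65)) = 1/(63 + 2*65*(-76 + 4225 - 2340)) = 1/(63 + 2*65*1809) = 1/(63 + 235170) = 1/235233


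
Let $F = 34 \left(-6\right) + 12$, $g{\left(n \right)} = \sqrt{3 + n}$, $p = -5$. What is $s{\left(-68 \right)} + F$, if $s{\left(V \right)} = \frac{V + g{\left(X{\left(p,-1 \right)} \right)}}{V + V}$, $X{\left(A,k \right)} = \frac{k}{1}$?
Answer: $- \frac{383}{2} - \frac{\sqrt{2}}{136} \approx -191.51$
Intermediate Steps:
$X{\left(A,k \right)} = k$ ($X{\left(A,k \right)} = k 1 = k$)
$s{\left(V \right)} = \frac{V + \sqrt{2}}{2 V}$ ($s{\left(V \right)} = \frac{V + \sqrt{3 - 1}}{V + V} = \frac{V + \sqrt{2}}{2 V}$)
$F = -192$ ($F = -204 + 12 = -192$)
$s{\left(-68 \right)} + F = \frac{-68 + \sqrt{2}}{2 \left(-68\right)} - 192 = \frac{1}{2} \left(- \frac{1}{68}\right) \left(-68 + \sqrt{2}\right) - 192 = \left(\frac{1}{2} - \frac{\sqrt{2}}{136}\right) - 192 = - \frac{383}{2} - \frac{\sqrt{2}}{136}$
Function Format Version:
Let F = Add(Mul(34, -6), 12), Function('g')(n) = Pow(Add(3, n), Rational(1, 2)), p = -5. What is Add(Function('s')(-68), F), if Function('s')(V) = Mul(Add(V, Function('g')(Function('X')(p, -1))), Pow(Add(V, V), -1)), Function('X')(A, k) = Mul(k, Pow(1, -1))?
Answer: Add(Rational(-383, 2), Mul(Rational(-1, 136), Pow(2, Rational(1, 2)))) ≈ -191.51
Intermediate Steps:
Function('X')(A, k) = k (Function('X')(A, k) = Mul(k, 1) = k)
Function('s')(V) = Mul(Rational(1, 2), Pow(V, -1), Add(V, Pow(2, Rational(1, 2)))) (Function('s')(V) = Mul(Add(V, Pow(Add(3, -1), Rational(1, 2))), Pow(Add(V, V), -1)) = Mul(Add(V, Pow(2, Rational(1, 2))), Pow(Mul(2, V), -1)) = Mul(Add(V, Pow(2, Rational(1, 2))), Mul(Rational(1, 2), Pow(V, -1))) = Mul(Rational(1, 2), Pow(V, -1), Add(V, Pow(2, Rational(1, 2)))))
F = -192 (F = Add(-204, 12) = -192)
Add(Function('s')(-68), F) = Add(Mul(Rational(1, 2), Pow(-68, -1), Add(-68, Pow(2, Rational(1, 2)))), -192) = Add(Mul(Rational(1, 2), Rational(-1, 68), Add(-68, Pow(2, Rational(1, 2)))), -192) = Add(Add(Rational(1, 2), Mul(Rational(-1, 136), Pow(2, Rational(1, 2)))), -192) = Add(Rational(-383, 2), Mul(Rational(-1, 136), Pow(2, Rational(1, 2))))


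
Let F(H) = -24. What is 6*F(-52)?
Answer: -144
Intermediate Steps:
6*F(-52) = 6*(-24) = -144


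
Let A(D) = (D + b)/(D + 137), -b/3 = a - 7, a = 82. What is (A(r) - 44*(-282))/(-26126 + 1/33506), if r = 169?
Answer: -63607656376/133932796515 ≈ -0.47492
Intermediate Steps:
b = -225 (b = -3*(82 - 7) = -3*75 = -225)
A(D) = (-225 + D)/(137 + D) (A(D) = (D - 225)/(D + 137) = (-225 + D)/(137 + D))
(A(r) - 44*(-282))/(-26126 + 1/33506) = ((-225 + 169)/(137 + 169) - 44*(-282))/(-26126 + 1/33506) = (-56/306 + 12408)/(-26126 + 1/33506) = ((1/306)*(-56) + 12408)/(-875377755/33506) = (-28/153 + 12408)*(-33506/875377755) = (1898396/153)*(-33506/875377755) = -63607656376/133932796515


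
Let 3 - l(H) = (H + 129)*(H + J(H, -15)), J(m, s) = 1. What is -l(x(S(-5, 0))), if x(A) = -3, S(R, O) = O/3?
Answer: -255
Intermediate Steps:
S(R, O) = O/3 (S(R, O) = O*(⅓) = O/3)
l(H) = 3 - (1 + H)*(129 + H) (l(H) = 3 - (H + 129)*(H + 1) = 3 - (129 + H)*(1 + H) = 3 - (1 + H)*(129 + H))
-l(x(S(-5, 0))) = -(-126 - 1*(-3)² - 130*(-3)) = -(-126 - 1*9 + 390) = -(-126 - 9 + 390) = -1*255 = -255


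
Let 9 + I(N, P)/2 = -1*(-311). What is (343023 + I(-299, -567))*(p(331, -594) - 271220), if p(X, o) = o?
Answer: -93402629378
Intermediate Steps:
I(N, P) = 604 (I(N, P) = -18 + 2*(-1*(-311)) = -18 + 2*311 = -18 + 622 = 604)
(343023 + I(-299, -567))*(p(331, -594) - 271220) = (343023 + 604)*(-594 - 271220) = 343627*(-271814) = -93402629378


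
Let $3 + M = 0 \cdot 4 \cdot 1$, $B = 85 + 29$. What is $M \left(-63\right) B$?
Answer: $21546$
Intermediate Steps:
$B = 114$
$M = -3$ ($M = -3 + 0 \cdot 4 \cdot 1 = -3 + 0 \cdot 1 = -3 + 0 = -3$)
$M \left(-63\right) B = \left(-3\right) \left(-63\right) 114 = 189 \cdot 114 = 21546$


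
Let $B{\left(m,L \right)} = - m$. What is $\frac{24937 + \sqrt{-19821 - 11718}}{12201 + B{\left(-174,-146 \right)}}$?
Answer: $\frac{2267}{1125} + \frac{i \sqrt{31539}}{12375} \approx 2.0151 + 0.014351 i$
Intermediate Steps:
$\frac{24937 + \sqrt{-19821 - 11718}}{12201 + B{\left(-174,-146 \right)}} = \frac{24937 + \sqrt{-19821 - 11718}}{12201 - -174} = \frac{24937 + \sqrt{-31539}}{12201 + 174} = \frac{24937 + i \sqrt{31539}}{12375} = \left(24937 + i \sqrt{31539}\right) \frac{1}{12375} = \frac{2267}{1125} + \frac{i \sqrt{31539}}{12375}$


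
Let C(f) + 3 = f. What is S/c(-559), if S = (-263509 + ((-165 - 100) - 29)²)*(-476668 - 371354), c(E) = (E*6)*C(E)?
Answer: 1925151277/24166 ≈ 79664.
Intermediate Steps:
C(f) = -3 + f
c(E) = 6*E*(-3 + E) (c(E) = (E*6)*(-3 + E) = (6*E)*(-3 + E) = 6*E*(-3 + E))
S = 150161799606 (S = (-263509 + (-265 - 29)²)*(-848022) = (-263509 + (-294)²)*(-848022) = (-263509 + 86436)*(-848022) = -177073*(-848022) = 150161799606)
S/c(-559) = 150161799606/((6*(-559)*(-3 - 559))) = 150161799606/((6*(-559)*(-562))) = 150161799606/1884948 = 150161799606*(1/1884948) = 1925151277/24166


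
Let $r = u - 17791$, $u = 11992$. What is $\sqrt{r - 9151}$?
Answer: $5 i \sqrt{598} \approx 122.27 i$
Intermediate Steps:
$r = -5799$ ($r = 11992 - 17791 = -5799$)
$\sqrt{r - 9151} = \sqrt{-5799 - 9151} = \sqrt{-14950} = 5 i \sqrt{598}$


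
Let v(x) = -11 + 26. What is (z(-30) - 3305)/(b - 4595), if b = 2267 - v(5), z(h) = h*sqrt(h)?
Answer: 3305/2343 + 10*I*sqrt(30)/781 ≈ 1.4106 + 0.070131*I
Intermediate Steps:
v(x) = 15
z(h) = h**(3/2)
b = 2252 (b = 2267 - 1*15 = 2267 - 15 = 2252)
(z(-30) - 3305)/(b - 4595) = ((-30)**(3/2) - 3305)/(2252 - 4595) = (-30*I*sqrt(30) - 3305)/(-2343) = (-3305 - 30*I*sqrt(30))*(-1/2343) = 3305/2343 + 10*I*sqrt(30)/781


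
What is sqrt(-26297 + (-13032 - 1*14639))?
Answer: 4*I*sqrt(3373) ≈ 232.31*I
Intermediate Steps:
sqrt(-26297 + (-13032 - 1*14639)) = sqrt(-26297 + (-13032 - 14639)) = sqrt(-26297 - 27671) = sqrt(-53968) = 4*I*sqrt(3373)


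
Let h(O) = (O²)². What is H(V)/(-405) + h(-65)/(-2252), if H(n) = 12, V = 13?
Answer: -2409843383/304020 ≈ -7926.6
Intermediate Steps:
h(O) = O⁴
H(V)/(-405) + h(-65)/(-2252) = 12/(-405) + (-65)⁴/(-2252) = 12*(-1/405) + 17850625*(-1/2252) = -4/135 - 17850625/2252 = -2409843383/304020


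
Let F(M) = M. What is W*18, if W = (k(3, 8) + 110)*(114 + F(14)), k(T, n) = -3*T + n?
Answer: 251136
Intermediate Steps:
k(T, n) = n - 3*T
W = 13952 (W = ((8 - 3*3) + 110)*(114 + 14) = ((8 - 9) + 110)*128 = (-1 + 110)*128 = 109*128 = 13952)
W*18 = 13952*18 = 251136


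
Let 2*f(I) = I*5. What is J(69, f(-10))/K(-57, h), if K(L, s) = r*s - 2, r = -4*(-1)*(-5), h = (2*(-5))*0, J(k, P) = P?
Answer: 25/2 ≈ 12.500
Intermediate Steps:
f(I) = 5*I/2 (f(I) = (I*5)/2 = (5*I)/2 = 5*I/2)
h = 0 (h = -10*0 = 0)
r = -20 (r = 4*(-5) = -20)
K(L, s) = -2 - 20*s (K(L, s) = -20*s - 2 = -2 - 20*s)
J(69, f(-10))/K(-57, h) = ((5/2)*(-10))/(-2 - 20*0) = -25/(-2 + 0) = -25/(-2) = -25*(-½) = 25/2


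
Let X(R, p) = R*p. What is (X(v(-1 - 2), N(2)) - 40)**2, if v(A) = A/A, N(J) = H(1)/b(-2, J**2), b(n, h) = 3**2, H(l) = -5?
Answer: 133225/81 ≈ 1644.8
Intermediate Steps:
b(n, h) = 9
N(J) = -5/9
v(A) = 1
(X(v(-1 - 2), N(2)) - 40)**2 = (1*(-5/9) - 40)**2 = (-5/9 - 40)**2 = (-365/9)**2 = 133225/81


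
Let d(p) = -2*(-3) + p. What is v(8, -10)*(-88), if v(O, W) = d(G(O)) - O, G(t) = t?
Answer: -528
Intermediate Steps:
d(p) = 6 + p
v(O, W) = 6 (v(O, W) = (6 + O) - O = 6)
v(8, -10)*(-88) = 6*(-88) = -528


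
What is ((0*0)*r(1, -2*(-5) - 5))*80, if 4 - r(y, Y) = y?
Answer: 0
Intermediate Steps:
r(y, Y) = 4 - y
((0*0)*r(1, -2*(-5) - 5))*80 = ((0*0)*(4 - 1*1))*80 = (0*(4 - 1))*80 = (0*3)*80 = 0*80 = 0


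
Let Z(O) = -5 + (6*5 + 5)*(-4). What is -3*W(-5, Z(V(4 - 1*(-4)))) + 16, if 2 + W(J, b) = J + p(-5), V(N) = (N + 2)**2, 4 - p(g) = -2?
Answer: 19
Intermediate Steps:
p(g) = 6 (p(g) = 4 - 1*(-2) = 4 + 2 = 6)
V(N) = (2 + N)**2
Z(O) = -145 (Z(O) = -5 + (30 + 5)*(-4) = -5 + 35*(-4) = -5 - 140 = -145)
W(J, b) = 4 + J (W(J, b) = -2 + (J + 6) = -2 + (6 + J) = 4 + J)
-3*W(-5, Z(V(4 - 1*(-4)))) + 16 = -3*(4 - 5) + 16 = -3*(-1) + 16 = 3 + 16 = 19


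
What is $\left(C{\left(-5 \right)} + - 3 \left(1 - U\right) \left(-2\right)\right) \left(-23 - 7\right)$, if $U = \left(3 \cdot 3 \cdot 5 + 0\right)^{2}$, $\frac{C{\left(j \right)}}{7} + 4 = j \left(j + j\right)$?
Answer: $354660$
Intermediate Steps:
$C{\left(j \right)} = -28 + 14 j^{2}$ ($C{\left(j \right)} = -28 + 7 j \left(j + j\right) = -28 + 7 j 2 j = -28 + 7 \cdot 2 j^{2} = -28 + 14 j^{2}$)
$U = 2025$ ($U = \left(9 \cdot 5 + 0\right)^{2} = \left(45 + 0\right)^{2} = 45^{2} = 2025$)
$\left(C{\left(-5 \right)} + - 3 \left(1 - U\right) \left(-2\right)\right) \left(-23 - 7\right) = \left(\left(-28 + 14 \left(-5\right)^{2}\right) + - 3 \left(1 - 2025\right) \left(-2\right)\right) \left(-23 - 7\right) = \left(\left(-28 + 14 \cdot 25\right) + - 3 \left(1 - 2025\right) \left(-2\right)\right) \left(-23 - 7\right) = \left(\left(-28 + 350\right) + \left(-3\right) \left(-2024\right) \left(-2\right)\right) \left(-30\right) = \left(322 + 6072 \left(-2\right)\right) \left(-30\right) = \left(322 - 12144\right) \left(-30\right) = \left(-11822\right) \left(-30\right) = 354660$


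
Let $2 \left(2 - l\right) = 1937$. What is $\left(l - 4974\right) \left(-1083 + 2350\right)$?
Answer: $- \frac{15053227}{2} \approx -7.5266 \cdot 10^{6}$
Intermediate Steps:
$l = - \frac{1933}{2}$ ($l = 2 - \frac{1937}{2} = - \frac{1933}{2} \approx -966.5$)
$\left(l - 4974\right) \left(-1083 + 2350\right) = \left(- \frac{1933}{2} - 4974\right) \left(-1083 + 2350\right) = \left(- \frac{11881}{2}\right) 1267 = - \frac{15053227}{2}$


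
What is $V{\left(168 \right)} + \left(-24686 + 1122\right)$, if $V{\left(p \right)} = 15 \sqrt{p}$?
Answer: $-23564 + 30 \sqrt{42} \approx -23370.0$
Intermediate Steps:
$V{\left(168 \right)} + \left(-24686 + 1122\right) = 15 \sqrt{168} + \left(-24686 + 1122\right) = 15 \cdot 2 \sqrt{42} - 23564 = 30 \sqrt{42} - 23564 = -23564 + 30 \sqrt{42}$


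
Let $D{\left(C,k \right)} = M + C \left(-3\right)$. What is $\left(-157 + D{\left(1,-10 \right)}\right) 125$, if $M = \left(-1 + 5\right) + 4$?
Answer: $-19000$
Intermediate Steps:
$M = 8$ ($M = 4 + 4 = 8$)
$D{\left(C,k \right)} = 8 - 3 C$ ($D{\left(C,k \right)} = 8 + C \left(-3\right) = 8 - 3 C$)
$\left(-157 + D{\left(1,-10 \right)}\right) 125 = \left(-157 + \left(8 - 3\right)\right) 125 = \left(-157 + 5\right) 125 = \left(-152\right) 125 = -19000$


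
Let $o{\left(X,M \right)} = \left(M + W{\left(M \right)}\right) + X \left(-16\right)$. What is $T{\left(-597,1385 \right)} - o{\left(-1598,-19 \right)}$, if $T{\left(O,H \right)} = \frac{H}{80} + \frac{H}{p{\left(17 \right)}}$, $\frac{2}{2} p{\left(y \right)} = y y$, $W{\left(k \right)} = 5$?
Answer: $- \frac{118059483}{4624} \approx -25532.0$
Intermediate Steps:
$p{\left(y \right)} = y^{2}$ ($p{\left(y \right)} = y y = y^{2}$)
$T{\left(O,H \right)} = \frac{369 H}{23120}$ ($T{\left(O,H \right)} = \frac{H}{80} + \frac{H}{17^{2}} = H \frac{1}{80} + \frac{H}{289} = \frac{H}{80} + H \frac{1}{289} = \frac{H}{80} + \frac{H}{289} = \frac{369 H}{23120}$)
$o{\left(X,M \right)} = 5 + M - 16 X$ ($o{\left(X,M \right)} = \left(M + 5\right) + X \left(-16\right) = \left(5 + M\right) - 16 X = 5 + M - 16 X$)
$T{\left(-597,1385 \right)} - o{\left(-1598,-19 \right)} = \frac{369}{23120} \cdot 1385 - \left(5 - 19 - -25568\right) = \frac{102213}{4624} - \left(5 - 19 + 25568\right) = \frac{102213}{4624} - 25554 = - \frac{118059483}{4624}$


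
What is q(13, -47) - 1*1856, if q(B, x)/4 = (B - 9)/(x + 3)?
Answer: -20420/11 ≈ -1856.4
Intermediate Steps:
q(B, x) = 4*(-9 + B)/(3 + x) (q(B, x) = 4*((B - 9)/(x + 3)) = 4*((-9 + B)/(3 + x)) = 4*(-9 + B)/(3 + x))
q(13, -47) - 1*1856 = 4*(-9 + 13)/(3 - 47) - 1*1856 = 4*4/(-44) - 1856 = 4*(-1/44)*4 - 1856 = -4/11 - 1856 = -20420/11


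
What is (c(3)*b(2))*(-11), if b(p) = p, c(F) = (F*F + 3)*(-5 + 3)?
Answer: 528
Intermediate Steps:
c(F) = -6 - 2*F² (c(F) = (F² + 3)*(-2) = (3 + F²)*(-2) = -6 - 2*F²)
(c(3)*b(2))*(-11) = ((-6 - 2*3²)*2)*(-11) = ((-6 - 2*9)*2)*(-11) = ((-6 - 18)*2)*(-11) = -24*2*(-11) = -48*(-11) = 528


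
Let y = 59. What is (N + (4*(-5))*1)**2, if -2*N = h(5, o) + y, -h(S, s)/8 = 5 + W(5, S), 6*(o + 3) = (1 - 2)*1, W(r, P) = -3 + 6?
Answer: 1225/4 ≈ 306.25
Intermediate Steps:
W(r, P) = 3
o = -19/6 (o = -3 + ((1 - 2)*1)/6 = -3 + (-1*1)/6 = -3 + (1/6)*(-1) = -3 - 1/6 = -19/6 ≈ -3.1667)
h(S, s) = -64 (h(S, s) = -8*(5 + 3) = -8*8 = -64)
N = 5/2 (N = -(-64 + 59)/2 = -1/2*(-5) = 5/2 ≈ 2.5000)
(N + (4*(-5))*1)**2 = (5/2 + (4*(-5))*1)**2 = (5/2 - 20*1)**2 = (5/2 - 20)**2 = (-35/2)**2 = 1225/4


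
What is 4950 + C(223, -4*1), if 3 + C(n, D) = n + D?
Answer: 5166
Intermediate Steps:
C(n, D) = -3 + D + n (C(n, D) = -3 + (n + D) = -3 + (D + n) = -3 + D + n)
4950 + C(223, -4*1) = 4950 + (-3 - 4*1 + 223) = 4950 + (-3 - 4 + 223) = 4950 + 216 = 5166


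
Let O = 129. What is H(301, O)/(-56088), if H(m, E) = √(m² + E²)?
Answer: -43*√58/56088 ≈ -0.0058386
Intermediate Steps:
H(m, E) = √(E² + m²)
H(301, O)/(-56088) = √(129² + 301²)/(-56088) = √(16641 + 90601)*(-1/56088) = √107242*(-1/56088) = (43*√58)*(-1/56088) = -43*√58/56088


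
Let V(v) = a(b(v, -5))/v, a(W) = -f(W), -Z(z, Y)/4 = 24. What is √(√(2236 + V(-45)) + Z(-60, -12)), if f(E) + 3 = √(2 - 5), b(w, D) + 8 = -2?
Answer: √(-21600 + 15*√5*√(100617 + I*√3))/15 ≈ 2.9156e-5 + 6.9796*I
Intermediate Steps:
b(w, D) = -10 (b(w, D) = -8 - 2 = -10)
Z(z, Y) = -96 (Z(z, Y) = -4*24 = -96)
f(E) = -3 + I*√3 (f(E) = -3 + √(2 - 5) = -3 + √(-3) = -3 + I*√3)
a(W) = 3 - I*√3 (a(W) = -(-3 + I*√3) = 3 - I*√3)
V(v) = (3 - I*√3)/v
√(√(2236 + V(-45)) + Z(-60, -12)) = √(√(2236 + (3 - I*√3)/(-45)) - 96) = √(√(2236 - (3 - I*√3)/45) - 96) = √(√(2236 + (-1/15 + I*√3/45)) - 96) = √(√(33539/15 + I*√3/45) - 96) = √(-96 + √(33539/15 + I*√3/45))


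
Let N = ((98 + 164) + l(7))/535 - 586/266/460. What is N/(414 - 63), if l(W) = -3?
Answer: 3137773/2297737260 ≈ 0.0013656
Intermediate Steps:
N = 3137773/6546260 (N = ((98 + 164) - 3)/535 - 586/266/460 = (262 - 3)*(1/535) - 586*1/266*(1/460) = 259*(1/535) - 293/133*1/460 = 259/535 - 293/61180 = 3137773/6546260 ≈ 0.47932)
N/(414 - 63) = (3137773/6546260)/(414 - 63) = (3137773/6546260)/351 = (1/351)*(3137773/6546260) = 3137773/2297737260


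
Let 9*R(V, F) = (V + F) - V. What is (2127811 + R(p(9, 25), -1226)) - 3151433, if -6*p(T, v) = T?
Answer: -9213824/9 ≈ -1.0238e+6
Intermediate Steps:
p(T, v) = -T/6
R(V, F) = F/9 (R(V, F) = ((V + F) - V)/9 = ((F + V) - V)/9 = F/9)
(2127811 + R(p(9, 25), -1226)) - 3151433 = (2127811 + (⅑)*(-1226)) - 3151433 = (2127811 - 1226/9) - 3151433 = 19149073/9 - 3151433 = -9213824/9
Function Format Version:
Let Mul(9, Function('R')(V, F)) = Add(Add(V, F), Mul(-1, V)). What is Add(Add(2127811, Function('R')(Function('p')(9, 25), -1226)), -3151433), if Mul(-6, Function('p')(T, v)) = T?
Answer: Rational(-9213824, 9) ≈ -1.0238e+6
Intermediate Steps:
Function('p')(T, v) = Mul(Rational(-1, 6), T)
Function('R')(V, F) = Mul(Rational(1, 9), F) (Function('R')(V, F) = Mul(Rational(1, 9), Add(Add(V, F), Mul(-1, V))) = Mul(Rational(1, 9), Add(Add(F, V), Mul(-1, V))) = Mul(Rational(1, 9), F))
Add(Add(2127811, Function('R')(Function('p')(9, 25), -1226)), -3151433) = Add(Add(2127811, Mul(Rational(1, 9), -1226)), -3151433) = Add(Add(2127811, Rational(-1226, 9)), -3151433) = Add(Rational(19149073, 9), -3151433) = Rational(-9213824, 9)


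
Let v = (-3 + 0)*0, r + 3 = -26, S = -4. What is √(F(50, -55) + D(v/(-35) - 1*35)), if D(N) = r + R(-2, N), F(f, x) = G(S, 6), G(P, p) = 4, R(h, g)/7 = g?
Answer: 3*I*√30 ≈ 16.432*I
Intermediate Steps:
R(h, g) = 7*g
F(f, x) = 4
r = -29 (r = -3 - 26 = -29)
v = 0 (v = -3*0 = 0)
D(N) = -29 + 7*N
√(F(50, -55) + D(v/(-35) - 1*35)) = √(4 + (-29 + 7*(0/(-35) - 1*35))) = √(4 + (-29 + 7*(0*(-1/35) - 35))) = √(4 + (-29 + 7*(0 - 35))) = √(4 + (-29 + 7*(-35))) = √(4 + (-29 - 245)) = √(4 - 274) = √(-270) = 3*I*√30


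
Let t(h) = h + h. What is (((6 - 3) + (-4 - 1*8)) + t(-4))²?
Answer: 289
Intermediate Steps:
t(h) = 2*h
(((6 - 3) + (-4 - 1*8)) + t(-4))² = (((6 - 3) + (-4 - 1*8)) + 2*(-4))² = ((3 + (-4 - 8)) - 8)² = ((3 - 12) - 8)² = (-9 - 8)² = (-17)² = 289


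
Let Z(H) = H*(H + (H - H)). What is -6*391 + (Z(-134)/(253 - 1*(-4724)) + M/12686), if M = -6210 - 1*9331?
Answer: -147971826553/63138222 ≈ -2343.6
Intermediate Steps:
Z(H) = H² (Z(H) = H*(H + 0) = H*H = H²)
M = -15541 (M = -6210 - 9331 = -15541)
-6*391 + (Z(-134)/(253 - 1*(-4724)) + M/12686) = -6*391 + ((-134)²/(253 - 1*(-4724)) - 15541/12686) = -2346 + (17956/(253 + 4724) - 15541*1/12686) = -2346 + (17956/4977 - 15541/12686) = -2346 + 150442259/63138222 = -147971826553/63138222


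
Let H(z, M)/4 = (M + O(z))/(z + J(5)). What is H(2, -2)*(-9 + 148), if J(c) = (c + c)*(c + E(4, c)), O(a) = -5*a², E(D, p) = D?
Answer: -3058/23 ≈ -132.96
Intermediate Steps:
J(c) = 2*c*(4 + c) (J(c) = (c + c)*(c + 4) = (2*c)*(4 + c) = 2*c*(4 + c))
H(z, M) = 4*(M - 5*z²)/(90 + z) (H(z, M) = 4*((M - 5*z²)/(z + 2*5*(4 + 5))) = 4*((M - 5*z²)/(z + 2*5*9)) = 4*((M - 5*z²)/(z + 90)) = 4*((M - 5*z²)/(90 + z)) = 4*(M - 5*z²)/(90 + z))
H(2, -2)*(-9 + 148) = (4*(-2 - 5*2²)/(90 + 2))*(-9 + 148) = (4*(-2 - 5*4)/92)*139 = (4*(1/92)*(-2 - 20))*139 = (4*(1/92)*(-22))*139 = -22/23*139 = -3058/23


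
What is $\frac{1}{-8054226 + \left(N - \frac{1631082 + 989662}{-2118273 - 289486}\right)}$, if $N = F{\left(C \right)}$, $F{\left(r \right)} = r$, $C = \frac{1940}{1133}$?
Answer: $- \frac{2727990947}{21971847972736610} \approx -1.2416 \cdot 10^{-7}$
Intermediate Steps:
$C = \frac{1940}{1133}$ ($C = 1940 \cdot \frac{1}{1133} = \frac{1940}{1133} \approx 1.7123$)
$N = \frac{1940}{1133} \approx 1.7123$
$\frac{1}{-8054226 + \left(N - \frac{1631082 + 989662}{-2118273 - 289486}\right)} = \frac{1}{-8054226 + \left(\frac{1940}{1133} - \frac{1631082 + 989662}{-2118273 - 289486}\right)} = \frac{1}{-8054226 + \left(\frac{1940}{1133} - \frac{2620744}{-2407759}\right)} = \frac{1}{-8054226 + \left(\frac{1940}{1133} - 2620744 \left(- \frac{1}{2407759}\right)\right)} = \frac{1}{-8054226 + \left(\frac{1940}{1133} - - \frac{2620744}{2407759}\right)} = \frac{1}{-8054226 + \left(\frac{1940}{1133} + \frac{2620744}{2407759}\right)} = \frac{1}{-8054226 + \frac{7640355412}{2727990947}} = \frac{1}{- \frac{21971847972736610}{2727990947}} = - \frac{2727990947}{21971847972736610}$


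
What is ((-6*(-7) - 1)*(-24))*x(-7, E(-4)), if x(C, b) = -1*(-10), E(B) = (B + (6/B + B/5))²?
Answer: -9840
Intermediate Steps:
E(B) = (6/B + 6*B/5)² (E(B) = (B + (6/B + B*(⅕)))² = (B + (6/B + B/5))² = (6/B + 6*B/5)²)
x(C, b) = 10
((-6*(-7) - 1)*(-24))*x(-7, E(-4)) = ((-6*(-7) - 1)*(-24))*10 = ((42 - 1)*(-24))*10 = (41*(-24))*10 = -984*10 = -9840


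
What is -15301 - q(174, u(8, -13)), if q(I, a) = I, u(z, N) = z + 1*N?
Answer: -15475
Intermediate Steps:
u(z, N) = N + z (u(z, N) = z + N = N + z)
-15301 - q(174, u(8, -13)) = -15301 - 1*174 = -15301 - 174 = -15475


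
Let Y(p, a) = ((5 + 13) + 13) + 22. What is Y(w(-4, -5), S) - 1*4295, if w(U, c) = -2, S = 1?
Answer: -4242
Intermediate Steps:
Y(p, a) = 53 (Y(p, a) = (18 + 13) + 22 = 31 + 22 = 53)
Y(w(-4, -5), S) - 1*4295 = 53 - 1*4295 = 53 - 4295 = -4242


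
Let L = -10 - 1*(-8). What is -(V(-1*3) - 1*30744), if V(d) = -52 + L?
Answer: 30798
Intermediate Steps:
L = -2 (L = -10 + 8 = -2)
V(d) = -54 (V(d) = -52 - 2 = -54)
-(V(-1*3) - 1*30744) = -(-54 - 1*30744) = -(-54 - 30744) = -1*(-30798) = 30798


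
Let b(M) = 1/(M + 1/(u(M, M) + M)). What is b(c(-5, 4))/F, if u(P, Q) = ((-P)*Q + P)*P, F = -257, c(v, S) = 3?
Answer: -15/11308 ≈ -0.0013265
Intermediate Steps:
u(P, Q) = P*(P - P*Q) (u(P, Q) = (-P*Q + P)*P = (P - P*Q)*P = P*(P - P*Q))
b(M) = 1/(M + 1/(M + M²*(1 - M))) (b(M) = 1/(M + 1/(M²*(1 - M) + M)) = 1/(M + 1/(M + M²*(1 - M))))
b(c(-5, 4))/F = (3*(1 + 3*(1 - 1*3))/(1 + 3² - 1*3³*(-1 + 3)))/(-257) = (3*(1 + 3*(1 - 3))/(1 + 9 - 1*27*2))*(-1/257) = (3*(1 + 3*(-2))/(1 + 9 - 54))*(-1/257) = (3*(1 - 6)/(-44))*(-1/257) = (3*(-1/44)*(-5))*(-1/257) = (15/44)*(-1/257) = -15/11308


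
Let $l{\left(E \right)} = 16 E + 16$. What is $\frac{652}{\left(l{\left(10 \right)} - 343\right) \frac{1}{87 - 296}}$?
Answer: $\frac{136268}{167} \approx 815.98$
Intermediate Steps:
$l{\left(E \right)} = 16 + 16 E$
$\frac{652}{\left(l{\left(10 \right)} - 343\right) \frac{1}{87 - 296}} = \frac{652}{\left(\left(16 + 16 \cdot 10\right) - 343\right) \frac{1}{87 - 296}} = \frac{652}{\left(\left(16 + 160\right) - 343\right) \frac{1}{-209}} = \frac{652}{\left(176 - 343\right) \left(- \frac{1}{209}\right)} = \frac{652}{\left(-167\right) \left(- \frac{1}{209}\right)} = \frac{652}{\frac{167}{209}} = 652 \cdot \frac{209}{167} = \frac{136268}{167}$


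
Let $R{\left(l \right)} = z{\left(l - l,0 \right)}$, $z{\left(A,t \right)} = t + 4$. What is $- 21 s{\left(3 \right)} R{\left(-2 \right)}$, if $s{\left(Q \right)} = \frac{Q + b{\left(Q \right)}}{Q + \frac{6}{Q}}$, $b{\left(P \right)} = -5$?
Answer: $\frac{168}{5} \approx 33.6$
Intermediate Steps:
$z{\left(A,t \right)} = 4 + t$
$s{\left(Q \right)} = \frac{-5 + Q}{Q + \frac{6}{Q}}$ ($s{\left(Q \right)} = \frac{Q - 5}{Q + \frac{6}{Q}} = \frac{-5 + Q}{Q + \frac{6}{Q}}$)
$R{\left(l \right)} = 4$ ($R{\left(l \right)} = 4 + 0 = 4$)
$- 21 s{\left(3 \right)} R{\left(-2 \right)} = - 21 \frac{3 \left(-5 + 3\right)}{6 + 3^{2}} \cdot 4 = - 21 \cdot 3 \frac{1}{6 + 9} \left(-2\right) 4 = - 21 \cdot 3 \cdot \frac{1}{15} \left(-2\right) 4 = \left(-21\right) \left(- \frac{2}{5}\right) 4 = \frac{42}{5} \cdot 4 = \frac{168}{5}$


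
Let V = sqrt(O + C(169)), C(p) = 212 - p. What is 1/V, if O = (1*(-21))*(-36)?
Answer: sqrt(799)/799 ≈ 0.035377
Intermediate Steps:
O = 756 (O = -21*(-36) = 756)
V = sqrt(799) (V = sqrt(756 + (212 - 1*169)) = sqrt(756 + (212 - 169)) = sqrt(756 + 43) = sqrt(799) ≈ 28.267)
1/V = 1/(sqrt(799)) = sqrt(799)/799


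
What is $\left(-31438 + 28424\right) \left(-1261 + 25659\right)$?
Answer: $-73535572$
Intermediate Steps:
$\left(-31438 + 28424\right) \left(-1261 + 25659\right) = \left(-3014\right) 24398 = -73535572$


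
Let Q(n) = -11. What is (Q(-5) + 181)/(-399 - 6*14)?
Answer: -170/483 ≈ -0.35197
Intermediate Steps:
(Q(-5) + 181)/(-399 - 6*14) = (-11 + 181)/(-399 - 6*14) = 170/(-399 - 84) = 170/(-483) = 170*(-1/483) = -170/483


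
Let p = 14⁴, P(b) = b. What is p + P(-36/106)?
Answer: 2036030/53 ≈ 38416.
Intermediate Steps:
p = 38416
p + P(-36/106) = 38416 - 36/106 = 38416 - 36*1/106 = 38416 - 18/53 = 2036030/53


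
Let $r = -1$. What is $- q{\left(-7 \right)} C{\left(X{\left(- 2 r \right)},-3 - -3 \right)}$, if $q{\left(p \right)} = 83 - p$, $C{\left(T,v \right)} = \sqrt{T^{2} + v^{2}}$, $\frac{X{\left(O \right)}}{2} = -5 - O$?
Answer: $-1260$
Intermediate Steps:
$X{\left(O \right)} = -10 - 2 O$ ($X{\left(O \right)} = 2 \left(-5 - O\right) = -10 - 2 O$)
$- q{\left(-7 \right)} C{\left(X{\left(- 2 r \right)},-3 - -3 \right)} = - \left(83 - -7\right) \sqrt{\left(-10 - 2 \left(\left(-2\right) \left(-1\right)\right)\right)^{2} + \left(-3 - -3\right)^{2}} = - \left(83 + 7\right) \sqrt{\left(-10 - 4\right)^{2} + \left(-3 + 3\right)^{2}} = - 90 \sqrt{\left(-10 - 4\right)^{2} + 0^{2}} = - 90 \sqrt{\left(-14\right)^{2} + 0} = - 90 \sqrt{196 + 0} = - 90 \sqrt{196} = - 90 \cdot 14 = \left(-1\right) 1260 = -1260$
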